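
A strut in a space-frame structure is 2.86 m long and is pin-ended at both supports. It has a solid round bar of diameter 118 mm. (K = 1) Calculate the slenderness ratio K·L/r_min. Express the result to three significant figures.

For a solid circle r = d/4 = 118/4 = 29.50 mm
L_e = K·L = 1 × 2.86 m = 2.860 m = 2860.0 mm
λ = L_e / r_min = 2860.0 / 29.50 = 96.9

λ ≈ 96.9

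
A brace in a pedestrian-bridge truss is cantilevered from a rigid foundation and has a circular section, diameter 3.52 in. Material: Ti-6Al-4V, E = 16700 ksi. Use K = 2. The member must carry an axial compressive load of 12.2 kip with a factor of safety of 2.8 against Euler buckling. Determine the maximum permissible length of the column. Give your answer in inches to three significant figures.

I = πd⁴/64 = π×3.52⁴/64 = 7.536 in⁴
Required critical load P_cr = n·P = 2.8 × 12.2 = 34.16 kip = 3.416×10^4 lb
From P_cr = π²EI/(K·L)²:  L = (1/K)·√(π²EI/P_cr) = (1/2)·√(π²×1.67×10^7×7.536/3.416×10^4)
L = 95.3 in

L_max ≈ 95.3 in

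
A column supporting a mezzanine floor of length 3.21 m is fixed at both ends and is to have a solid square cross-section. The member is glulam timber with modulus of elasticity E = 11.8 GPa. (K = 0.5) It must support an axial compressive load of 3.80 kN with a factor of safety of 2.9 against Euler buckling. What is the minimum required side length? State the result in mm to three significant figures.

a ≈ 41.4 mm

Required P_cr = n·P = 2.9 × 3.80 = 11.02 kN
L_e = K·L = 0.5 × 3.21 = 1.605 m
Required I = P_cr·L_e²/(π²E) = 1.102×10^4 × 1.605² / (π² × 1.18×10^10) = 2.438×10^-7 m⁴
I_req = 2.438×10^5 mm⁴
Solid square: I = a⁴/12  ⇒  a = (12I)^(1/4) = (12×2.438×10^5)^(1/4) = 41.4 mm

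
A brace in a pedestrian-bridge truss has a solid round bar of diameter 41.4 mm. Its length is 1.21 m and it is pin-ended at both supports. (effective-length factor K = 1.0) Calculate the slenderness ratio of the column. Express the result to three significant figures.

For a solid circle r = d/4 = 41.4/4 = 10.35 mm
L_e = K·L = 1 × 1.21 m = 1.210 m = 1210.0 mm
λ = L_e / r_min = 1210.0 / 10.35 = 117

λ ≈ 117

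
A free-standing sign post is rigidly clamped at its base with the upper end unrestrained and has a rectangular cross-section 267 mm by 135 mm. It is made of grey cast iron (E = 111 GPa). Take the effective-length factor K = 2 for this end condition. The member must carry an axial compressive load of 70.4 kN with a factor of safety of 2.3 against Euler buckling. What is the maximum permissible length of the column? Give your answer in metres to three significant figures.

L_max ≈ 9.62 m

Buckling occurs about the weak axis: I_min = h·b³/12 with b = 135 mm (the shorter side).
I_min = 267×135³/12 = 5.474×10^7 mm⁴
I = 5.474×10^-5 m⁴
Required critical load P_cr = n·P = 2.3 × 70.4 = 161.9 kN = 1.619×10^5 N
From P_cr = π²EI/(K·L)²:  L = (1/K)·√(π²EI/P_cr) = (1/2)·√(π²×1.11×10^11×5.474×10^-5/1.619×10^5)
L = 9.62 m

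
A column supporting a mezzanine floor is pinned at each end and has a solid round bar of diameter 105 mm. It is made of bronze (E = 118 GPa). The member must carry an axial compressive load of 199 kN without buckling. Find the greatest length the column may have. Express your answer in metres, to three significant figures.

I = πd⁴/64 = π×105⁴/64 = 5.967×10^6 mm⁴
I = 5.967×10^-6 m⁴
At the buckling limit P_cr = P = 1.990×10^5 N
From P_cr = π²EI/(K·L)²:  L = (1/K)·√(π²EI/P_cr) = (1/1)·√(π²×1.18×10^11×5.967×10^-6/1.990×10^5)
L = 5.91 m

L_max ≈ 5.91 m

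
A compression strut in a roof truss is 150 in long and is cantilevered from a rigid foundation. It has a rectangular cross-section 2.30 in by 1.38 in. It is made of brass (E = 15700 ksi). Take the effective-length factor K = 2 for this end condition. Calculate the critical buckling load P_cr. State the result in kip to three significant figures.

Buckling occurs about the weak axis: I_min = h·b³/12 with b = 1.38 in (the shorter side).
I_min = 2.30×1.38³/12 = 0.5037 in⁴
Effective length L_e = K·L = 2 × 150 = 300.0 in
P_cr = π²EI / L_e² = π² × 15700×10³ × 0.5037 / 300.0² = 867.2 lb

P_cr ≈ 0.867 kip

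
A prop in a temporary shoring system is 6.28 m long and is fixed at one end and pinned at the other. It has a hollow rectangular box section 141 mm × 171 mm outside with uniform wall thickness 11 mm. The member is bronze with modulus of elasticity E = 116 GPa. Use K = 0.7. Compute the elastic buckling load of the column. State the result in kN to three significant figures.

P_cr ≈ 1130 kN

Inner dimensions: h_i = 171 − 2×11 = 149.0 mm, b_i = 141 − 2×11 = 119.0 mm
Weak-axis I_min = (h_o·b_o³ − h_i·b_i³)/12 with b_o = 141, b_i = 119.0 mm (shorter outer/inner sides).
I_min = (171×141³ − 149.0×119.0³)/12 = 1.902×10^7 mm⁴
I = 1.902×10^7 mm⁴ = 1.902×10^-5 m⁴
Effective length L_e = K·L = 0.7 × 6.28 = 4.396 m
P_cr = π²EI / L_e² = π² × 116×10⁹ × 1.902×10^-5 / 4.396² = 1.127×10^6 N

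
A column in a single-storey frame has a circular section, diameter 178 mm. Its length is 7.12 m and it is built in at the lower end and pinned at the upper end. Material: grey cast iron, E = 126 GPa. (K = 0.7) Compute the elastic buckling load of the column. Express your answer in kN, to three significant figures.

P_cr ≈ 2470 kN

I = πd⁴/64 = π×178⁴/64 = 4.928×10^7 mm⁴
I = 4.928×10^7 mm⁴ = 4.928×10^-5 m⁴
Effective length L_e = K·L = 0.7 × 7.12 = 4.984 m
P_cr = π²EI / L_e² = π² × 126×10⁹ × 4.928×10^-5 / 4.984² = 2.467×10^6 N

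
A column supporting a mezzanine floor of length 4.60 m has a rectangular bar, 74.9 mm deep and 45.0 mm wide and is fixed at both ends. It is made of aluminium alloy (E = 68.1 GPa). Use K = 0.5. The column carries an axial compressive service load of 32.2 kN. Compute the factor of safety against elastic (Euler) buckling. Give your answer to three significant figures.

n ≈ 2.24

Buckling occurs about the weak axis: I_min = h·b³/12 with b = 45.0 mm (the shorter side).
I_min = 74.9×45.0³/12 = 5.688×10^5 mm⁴
I = 5.688×10^5 mm⁴ = 5.688×10^-7 m⁴
Effective length L_e = K·L = 0.5 × 4.60 = 2.300 m
P_cr = π²EI / L_e² = π² × 68.1×10⁹ × 5.688×10^-7 / 2.300² = 7.227×10^4 N
Factor of safety n = P_cr / P = 72.265 / 32.2 = 2.24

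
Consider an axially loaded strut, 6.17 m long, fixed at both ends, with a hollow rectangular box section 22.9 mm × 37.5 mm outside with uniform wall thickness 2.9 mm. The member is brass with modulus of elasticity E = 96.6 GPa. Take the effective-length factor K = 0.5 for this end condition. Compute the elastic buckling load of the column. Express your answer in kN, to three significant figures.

P_cr ≈ 2.44 kN

Inner dimensions: h_i = 37.5 − 2×2.9 = 31.70 mm, b_i = 22.9 − 2×2.9 = 17.10 mm
Weak-axis I_min = (h_o·b_o³ − h_i·b_i³)/12 with b_o = 22.9, b_i = 17.10 mm (shorter outer/inner sides).
I_min = (37.5×22.9³ − 31.70×17.10³)/12 = 2.432×10^4 mm⁴
I = 2.432×10^4 mm⁴ = 2.432×10^-8 m⁴
Effective length L_e = K·L = 0.5 × 6.17 = 3.085 m
P_cr = π²EI / L_e² = π² × 96.6×10⁹ × 2.432×10^-8 / 3.085² = 2.436×10^3 N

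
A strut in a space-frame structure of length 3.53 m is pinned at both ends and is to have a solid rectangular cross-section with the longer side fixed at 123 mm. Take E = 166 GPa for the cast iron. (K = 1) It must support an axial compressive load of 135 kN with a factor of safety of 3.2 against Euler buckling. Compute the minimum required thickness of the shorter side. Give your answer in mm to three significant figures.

Required P_cr = n·P = 3.2 × 135 = 432.0 kN
L_e = K·L = 1 × 3.53 = 3.530 m
Required I = P_cr·L_e²/(π²E) = 4.320×10^5 × 3.530² / (π² × 1.66×10^11) = 3.286×10^-6 m⁴
I_req = 3.286×10^6 mm⁴
Rectangle, weak axis: I_min = h·b³/12 with h = 123 mm fixed  ⇒  b = (12I/h)^(1/3) = 68.4 mm

b ≈ 68.4 mm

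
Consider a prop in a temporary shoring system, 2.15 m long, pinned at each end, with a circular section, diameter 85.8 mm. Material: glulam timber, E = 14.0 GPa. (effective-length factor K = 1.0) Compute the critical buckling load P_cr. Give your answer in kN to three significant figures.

I = πd⁴/64 = π×85.8⁴/64 = 2.660×10^6 mm⁴
I = 2.660×10^6 mm⁴ = 2.660×10^-6 m⁴
Effective length L_e = K·L = 1 × 2.15 = 2.150 m
P_cr = π²EI / L_e² = π² × 14.0×10⁹ × 2.660×10^-6 / 2.150² = 7.952×10^4 N

P_cr ≈ 79.5 kN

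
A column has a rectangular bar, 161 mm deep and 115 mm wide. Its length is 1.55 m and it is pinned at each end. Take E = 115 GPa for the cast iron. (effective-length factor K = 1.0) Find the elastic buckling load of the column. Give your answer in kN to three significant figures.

Buckling occurs about the weak axis: I_min = h·b³/12 with b = 115 mm (the shorter side).
I_min = 161×115³/12 = 2.041×10^7 mm⁴
I = 2.041×10^7 mm⁴ = 2.041×10^-5 m⁴
Effective length L_e = K·L = 1 × 1.55 = 1.550 m
P_cr = π²EI / L_e² = π² × 115×10⁹ × 2.041×10^-5 / 1.550² = 9.640×10^6 N

P_cr ≈ 9640 kN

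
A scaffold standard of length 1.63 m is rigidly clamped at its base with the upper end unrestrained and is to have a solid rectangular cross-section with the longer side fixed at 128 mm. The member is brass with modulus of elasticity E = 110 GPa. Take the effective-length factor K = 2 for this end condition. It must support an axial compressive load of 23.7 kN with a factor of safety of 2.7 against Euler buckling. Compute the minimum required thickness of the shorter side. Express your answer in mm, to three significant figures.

b ≈ 38.9 mm

Required P_cr = n·P = 2.7 × 23.7 = 63.99 kN
L_e = K·L = 2 × 1.63 = 3.260 m
Required I = P_cr·L_e²/(π²E) = 6.399×10^4 × 3.260² / (π² × 1.10×10^11) = 6.264×10^-7 m⁴
I_req = 6.264×10^5 mm⁴
Rectangle, weak axis: I_min = h·b³/12 with h = 128 mm fixed  ⇒  b = (12I/h)^(1/3) = 38.9 mm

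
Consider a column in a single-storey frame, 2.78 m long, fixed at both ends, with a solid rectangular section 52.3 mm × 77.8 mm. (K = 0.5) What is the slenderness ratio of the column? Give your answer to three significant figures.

λ ≈ 92.1

Buckling occurs about the weak axis: I_min = h·b³/12 with b = 52.3 mm (the shorter side).
I_min = 77.8×52.3³/12 = 9.275×10^5 mm⁴
A = 4.069×10^3 mm²;  r_min = √(I/A) = √(9.275×10^5/4.069×10^3) = 15.10 mm
L_e = K·L = 0.5 × 2.78 m = 1.390 m = 1390.0 mm
λ = L_e / r_min = 1390.0 / 15.10 = 92.1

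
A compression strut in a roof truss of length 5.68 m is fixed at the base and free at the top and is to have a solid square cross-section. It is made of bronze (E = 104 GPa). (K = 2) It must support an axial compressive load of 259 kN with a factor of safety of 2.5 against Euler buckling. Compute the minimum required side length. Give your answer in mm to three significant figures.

a ≈ 177 mm

Required P_cr = n·P = 2.5 × 259 = 647.5 kN
L_e = K·L = 2 × 5.68 = 11.36 m
Required I = P_cr·L_e²/(π²E) = 6.475×10^5 × 11.36² / (π² × 1.04×10^11) = 8.141×10^-5 m⁴
I_req = 8.141×10^7 mm⁴
Solid square: I = a⁴/12  ⇒  a = (12I)^(1/4) = (12×8.141×10^7)^(1/4) = 177 mm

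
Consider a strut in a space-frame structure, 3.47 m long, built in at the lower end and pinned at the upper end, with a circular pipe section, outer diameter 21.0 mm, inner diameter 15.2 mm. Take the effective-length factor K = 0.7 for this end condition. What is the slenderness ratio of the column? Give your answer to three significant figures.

λ ≈ 375

d_o = 21.0 mm, d_i = 15.2 mm
I = π(d_o⁴ − d_i⁴)/64 = π(21.0⁴ − 15.20⁴)/64 = 6.926×10^3 mm⁴
A = 164.9 mm²;  r_min = √(I/A) = √(6.926×10^3/164.9) = 6.481 mm
L_e = K·L = 0.7 × 3.47 m = 2.429 m = 2429.0 mm
λ = L_e / r_min = 2429.0 / 6.481 = 375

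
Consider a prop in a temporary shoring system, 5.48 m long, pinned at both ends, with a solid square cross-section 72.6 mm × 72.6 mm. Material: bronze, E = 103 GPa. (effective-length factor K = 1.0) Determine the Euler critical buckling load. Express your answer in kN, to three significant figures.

I = a⁴/12 = 72.6⁴/12 = 2.315×10^6 mm⁴
I = 2.315×10^6 mm⁴ = 2.315×10^-6 m⁴
Effective length L_e = K·L = 1 × 5.48 = 5.480 m
P_cr = π²EI / L_e² = π² × 103×10⁹ × 2.315×10^-6 / 5.480² = 7.837×10^4 N

P_cr ≈ 78.4 kN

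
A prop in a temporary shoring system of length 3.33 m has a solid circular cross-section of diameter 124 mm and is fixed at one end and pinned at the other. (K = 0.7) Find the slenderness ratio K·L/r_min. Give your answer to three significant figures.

I = πd⁴/64 = π×124⁴/64 = 1.161×10^7 mm⁴
A = 1.208×10^4 mm²;  r_min = √(I/A) = √(1.161×10^7/1.208×10^4) = 31.00 mm
L_e = K·L = 0.7 × 3.33 m = 2.331 m = 2331.0 mm
λ = L_e / r_min = 2331.0 / 31.00 = 75.2

λ ≈ 75.2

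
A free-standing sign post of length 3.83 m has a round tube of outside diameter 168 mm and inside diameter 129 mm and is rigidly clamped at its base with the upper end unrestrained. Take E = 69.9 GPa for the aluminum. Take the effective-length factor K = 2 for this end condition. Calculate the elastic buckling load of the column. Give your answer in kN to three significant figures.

P_cr ≈ 300 kN

d_o = 168 mm, d_i = 129 mm
I = π(d_o⁴ − d_i⁴)/64 = π(168⁴ − 129.0⁴)/64 = 2.551×10^7 mm⁴
I = 2.551×10^7 mm⁴ = 2.551×10^-5 m⁴
Effective length L_e = K·L = 2 × 3.83 = 7.660 m
P_cr = π²EI / L_e² = π² × 69.9×10⁹ × 2.551×10^-5 / 7.660² = 2.999×10^5 N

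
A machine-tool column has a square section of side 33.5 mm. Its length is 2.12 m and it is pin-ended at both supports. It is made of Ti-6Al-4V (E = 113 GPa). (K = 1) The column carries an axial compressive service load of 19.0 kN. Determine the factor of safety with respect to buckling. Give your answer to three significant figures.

n ≈ 1.37

I = a⁴/12 = 33.5⁴/12 = 1.050×10^5 mm⁴
I = 1.050×10^5 mm⁴ = 1.050×10^-7 m⁴
Effective length L_e = K·L = 1 × 2.12 = 2.120 m
P_cr = π²EI / L_e² = π² × 113×10⁹ × 1.050×10^-7 / 2.120² = 2.604×10^4 N
Factor of safety n = P_cr / P = 26.044 / 19.0 = 1.37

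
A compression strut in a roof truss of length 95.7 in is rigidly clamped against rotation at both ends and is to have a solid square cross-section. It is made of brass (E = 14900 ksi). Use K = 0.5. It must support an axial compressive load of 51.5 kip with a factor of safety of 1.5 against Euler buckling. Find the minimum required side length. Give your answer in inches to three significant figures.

a ≈ 1.95 in

Required P_cr = n·P = 1.5 × 51.5 = 77.25 kip
L_e = K·L = 0.5 × 95.7 = 47.85 in
Required I = P_cr·L_e²/(π²E) = 7.725×10^4 × 47.85² / (π² × 1.49×10^7) = 1.203 in⁴
Solid square: I = a⁴/12  ⇒  a = (12I)^(1/4) = (12×1.203)^(1/4) = 1.95 in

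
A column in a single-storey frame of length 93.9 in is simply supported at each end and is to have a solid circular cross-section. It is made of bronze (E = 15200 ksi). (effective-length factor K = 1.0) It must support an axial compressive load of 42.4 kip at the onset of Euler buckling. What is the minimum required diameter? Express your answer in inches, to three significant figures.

L_e = K·L = 1 × 93.9 = 93.90 in
Required I = P_cr·L_e²/(π²E) = 4.240×10^4 × 93.90² / (π² × 1.52×10^7) = 2.492 in⁴
Solid circle: I = πd⁴/64  ⇒  d = (64I/π)^(1/4) = (64×2.492/π)^(1/4) = 2.67 in

d ≈ 2.67 in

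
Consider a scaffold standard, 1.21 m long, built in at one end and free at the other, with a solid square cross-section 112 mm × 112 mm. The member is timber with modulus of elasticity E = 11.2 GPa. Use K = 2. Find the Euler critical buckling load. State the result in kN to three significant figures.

I = a⁴/12 = 112⁴/12 = 1.311×10^7 mm⁴
I = 1.311×10^7 mm⁴ = 1.311×10^-5 m⁴
Effective length L_e = K·L = 2 × 1.21 = 2.420 m
P_cr = π²EI / L_e² = π² × 11.2×10⁹ × 1.311×10^-5 / 2.420² = 2.475×10^5 N

P_cr ≈ 248 kN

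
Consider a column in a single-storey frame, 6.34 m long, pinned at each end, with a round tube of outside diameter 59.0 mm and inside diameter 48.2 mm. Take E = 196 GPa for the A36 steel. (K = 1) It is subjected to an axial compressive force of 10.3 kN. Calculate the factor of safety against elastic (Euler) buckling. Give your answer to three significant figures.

n ≈ 1.54

d_o = 59.0 mm, d_i = 48.2 mm
I = π(d_o⁴ − d_i⁴)/64 = π(59.0⁴ − 48.20⁴)/64 = 3.299×10^5 mm⁴
I = 3.299×10^5 mm⁴ = 3.299×10^-7 m⁴
Effective length L_e = K·L = 1 × 6.34 = 6.340 m
P_cr = π²EI / L_e² = π² × 196×10⁹ × 3.299×10^-7 / 6.340² = 1.587×10^4 N
Factor of safety n = P_cr / P = 15.875 / 10.3 = 1.54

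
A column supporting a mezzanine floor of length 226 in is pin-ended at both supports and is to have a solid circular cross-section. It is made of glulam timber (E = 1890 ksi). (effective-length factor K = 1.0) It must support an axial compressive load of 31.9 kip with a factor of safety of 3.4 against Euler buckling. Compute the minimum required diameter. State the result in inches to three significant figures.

d ≈ 8.82 in

Required P_cr = n·P = 3.4 × 31.9 = 108.5 kip
L_e = K·L = 1 × 226 = 226.0 in
Required I = P_cr·L_e²/(π²E) = 1.085×10^5 × 226.0² / (π² × 1.89×10^6) = 297.0 in⁴
Solid circle: I = πd⁴/64  ⇒  d = (64I/π)^(1/4) = (64×297.0/π)^(1/4) = 8.82 in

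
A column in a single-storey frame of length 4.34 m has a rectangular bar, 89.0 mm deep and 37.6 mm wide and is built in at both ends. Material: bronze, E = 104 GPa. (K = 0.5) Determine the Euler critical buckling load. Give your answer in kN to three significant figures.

P_cr ≈ 85.9 kN

Buckling occurs about the weak axis: I_min = h·b³/12 with b = 37.6 mm (the shorter side).
I_min = 89.0×37.6³/12 = 3.943×10^5 mm⁴
I = 3.943×10^5 mm⁴ = 3.943×10^-7 m⁴
Effective length L_e = K·L = 0.5 × 4.34 = 2.170 m
P_cr = π²EI / L_e² = π² × 104×10⁹ × 3.943×10^-7 / 2.170² = 8.594×10^4 N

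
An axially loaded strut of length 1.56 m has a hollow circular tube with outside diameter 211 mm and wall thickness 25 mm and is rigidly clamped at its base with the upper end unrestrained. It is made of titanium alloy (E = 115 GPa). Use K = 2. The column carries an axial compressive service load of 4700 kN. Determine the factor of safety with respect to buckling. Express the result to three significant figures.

Inner diameter d_i = 211 − 2×25 = 161.0 mm
I = π(d_o⁴ − d_i⁴)/64 = π(211⁴ − 161.0⁴)/64 = 6.432×10^7 mm⁴
I = 6.432×10^7 mm⁴ = 6.432×10^-5 m⁴
Effective length L_e = K·L = 2 × 1.56 = 3.120 m
P_cr = π²EI / L_e² = π² × 115×10⁹ × 6.432×10^-5 / 3.120² = 7.499×10^6 N
Factor of safety n = P_cr / P = 7499.0 / 4700 = 1.60

n ≈ 1.60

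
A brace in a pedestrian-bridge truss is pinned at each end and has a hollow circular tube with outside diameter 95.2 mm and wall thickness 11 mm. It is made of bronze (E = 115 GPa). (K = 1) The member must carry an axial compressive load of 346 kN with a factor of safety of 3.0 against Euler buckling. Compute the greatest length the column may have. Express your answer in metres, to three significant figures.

Inner diameter d_i = 95.2 − 2×11 = 73.20 mm
I = π(d_o⁴ − d_i⁴)/64 = π(95.2⁴ − 73.20⁴)/64 = 2.623×10^6 mm⁴
I = 2.623×10^-6 m⁴
Required critical load P_cr = n·P = 3.0 × 346 = 1038 kN = 1.038×10^6 N
From P_cr = π²EI/(K·L)²:  L = (1/K)·√(π²EI/P_cr) = (1/1)·√(π²×1.15×10^11×2.623×10^-6/1.038×10^6)
L = 1.69 m

L_max ≈ 1.69 m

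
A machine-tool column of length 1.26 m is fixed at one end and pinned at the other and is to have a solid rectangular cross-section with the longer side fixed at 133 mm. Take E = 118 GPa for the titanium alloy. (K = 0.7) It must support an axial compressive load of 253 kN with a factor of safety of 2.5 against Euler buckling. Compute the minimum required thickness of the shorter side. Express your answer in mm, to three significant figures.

b ≈ 33.7 mm

Required P_cr = n·P = 2.5 × 253 = 632.5 kN
L_e = K·L = 0.7 × 1.26 = 0.8820 m
Required I = P_cr·L_e²/(π²E) = 6.325×10^5 × 0.8820² / (π² × 1.18×10^11) = 4.225×10^-7 m⁴
I_req = 4.225×10^5 mm⁴
Rectangle, weak axis: I_min = h·b³/12 with h = 133 mm fixed  ⇒  b = (12I/h)^(1/3) = 33.7 mm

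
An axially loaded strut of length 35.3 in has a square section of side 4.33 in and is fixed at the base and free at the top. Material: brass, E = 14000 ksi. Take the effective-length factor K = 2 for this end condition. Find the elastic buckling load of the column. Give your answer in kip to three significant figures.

I = a⁴/12 = 4.33⁴/12 = 29.29 in⁴
Effective length L_e = K·L = 2 × 35.3 = 70.60 in
P_cr = π²EI / L_e² = π² × 14000×10³ × 29.29 / 70.60² = 8.121×10^5 lb

P_cr ≈ 812 kip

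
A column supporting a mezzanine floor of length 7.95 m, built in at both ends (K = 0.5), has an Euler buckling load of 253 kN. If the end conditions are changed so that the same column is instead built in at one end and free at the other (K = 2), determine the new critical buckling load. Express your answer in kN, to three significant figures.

P_cr ∝ 1/K², so P_cr,new = P_cr,old × (K_old/K_new)² = 253 × (0.5/2)²
= 253 × 0.06250 = 15.8 kN

P_cr ≈ 15.8 kN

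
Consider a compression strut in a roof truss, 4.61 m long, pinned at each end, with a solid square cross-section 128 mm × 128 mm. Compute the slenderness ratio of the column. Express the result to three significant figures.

For a square r = a/√12 = 128/√12 = 36.95 mm
L_e = K·L = 1 × 4.61 m = 4.610 m = 4610.0 mm
λ = L_e / r_min = 4610.0 / 36.95 = 125

λ ≈ 125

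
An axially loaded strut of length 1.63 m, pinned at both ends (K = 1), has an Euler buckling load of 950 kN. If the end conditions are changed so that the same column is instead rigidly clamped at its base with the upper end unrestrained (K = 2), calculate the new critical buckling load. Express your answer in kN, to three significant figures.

P_cr ∝ 1/K², so P_cr,new = P_cr,old × (K_old/K_new)² = 950 × (1/2)²
= 950 × 0.2500 = 238 kN

P_cr ≈ 238 kN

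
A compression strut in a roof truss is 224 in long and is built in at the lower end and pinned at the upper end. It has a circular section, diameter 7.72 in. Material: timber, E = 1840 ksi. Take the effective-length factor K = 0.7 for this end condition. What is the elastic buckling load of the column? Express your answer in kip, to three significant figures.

P_cr ≈ 129 kip

I = πd⁴/64 = π×7.72⁴/64 = 174.4 in⁴
Effective length L_e = K·L = 0.7 × 224 = 156.8 in
P_cr = π²EI / L_e² = π² × 1840×10³ × 174.4 / 156.8² = 1.288×10^5 lb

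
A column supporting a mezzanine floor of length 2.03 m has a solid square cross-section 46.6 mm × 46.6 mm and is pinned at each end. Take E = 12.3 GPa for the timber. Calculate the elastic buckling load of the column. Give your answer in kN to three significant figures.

P_cr ≈ 11.6 kN

I = a⁴/12 = 46.6⁴/12 = 3.930×10^5 mm⁴
I = 3.930×10^5 mm⁴ = 3.930×10^-7 m⁴
Effective length L_e = K·L = 1 × 2.03 = 2.030 m
P_cr = π²EI / L_e² = π² × 12.3×10⁹ × 3.930×10^-7 / 2.030² = 1.158×10^4 N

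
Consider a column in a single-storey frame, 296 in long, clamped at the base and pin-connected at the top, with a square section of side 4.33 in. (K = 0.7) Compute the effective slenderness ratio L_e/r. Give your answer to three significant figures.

λ ≈ 166

For a square r = a/√12 = 4.33/√12 = 1.250 in
L_e = K·L = 0.7 × 296 = 207.2 in
λ = L_e / r_min = 207.20 / 1.250 = 166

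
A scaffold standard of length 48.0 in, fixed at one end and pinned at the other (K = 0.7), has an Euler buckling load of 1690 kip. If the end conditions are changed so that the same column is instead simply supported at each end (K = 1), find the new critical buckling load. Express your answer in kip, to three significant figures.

P_cr ∝ 1/K², so P_cr,new = P_cr,old × (K_old/K_new)² = 1690 × (0.7/1)²
= 1690 × 0.4900 = 828 kip

P_cr ≈ 828 kip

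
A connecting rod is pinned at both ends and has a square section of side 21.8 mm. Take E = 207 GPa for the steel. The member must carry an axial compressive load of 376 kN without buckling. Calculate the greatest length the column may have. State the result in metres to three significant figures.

I = a⁴/12 = 21.8⁴/12 = 1.882×10^4 mm⁴
I = 1.882×10^-8 m⁴
At the buckling limit P_cr = P = 3.760×10^5 N
From P_cr = π²EI/(K·L)²:  L = (1/K)·√(π²EI/P_cr) = (1/1)·√(π²×2.07×10^11×1.882×10^-8/3.760×10^5)
L = 0.320 m

L_max ≈ 0.320 m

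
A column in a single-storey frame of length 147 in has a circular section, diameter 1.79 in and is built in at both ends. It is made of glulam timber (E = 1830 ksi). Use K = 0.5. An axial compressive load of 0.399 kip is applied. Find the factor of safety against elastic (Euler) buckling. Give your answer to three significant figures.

I = πd⁴/64 = π×1.79⁴/64 = 0.5039 in⁴
Effective length L_e = K·L = 0.5 × 147 = 73.50 in
P_cr = π²EI / L_e² = π² × 1830×10³ × 0.5039 / 73.50² = 1.685×10^3 lb
Factor of safety n = P_cr / P = 1.6848 / 0.399 = 4.22

n ≈ 4.22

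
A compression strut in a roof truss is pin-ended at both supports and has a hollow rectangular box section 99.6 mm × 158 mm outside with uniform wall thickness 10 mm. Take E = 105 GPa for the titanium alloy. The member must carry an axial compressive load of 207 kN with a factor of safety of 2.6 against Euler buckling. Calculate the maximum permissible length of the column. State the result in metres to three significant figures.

Inner dimensions: h_i = 158 − 2×10 = 138.0 mm, b_i = 99.6 − 2×10 = 79.60 mm
Weak-axis I_min = (h_o·b_o³ − h_i·b_i³)/12 with b_o = 99.6, b_i = 79.60 mm (shorter outer/inner sides).
I_min = (158×99.6³ − 138.0×79.60³)/12 = 7.209×10^6 mm⁴
I = 7.209×10^-6 m⁴
Required critical load P_cr = n·P = 2.6 × 207 = 538.2 kN = 5.382×10^5 N
From P_cr = π²EI/(K·L)²:  L = (1/K)·√(π²EI/P_cr) = (1/1)·√(π²×1.05×10^11×7.209×10^-6/5.382×10^5)
L = 3.73 m

L_max ≈ 3.73 m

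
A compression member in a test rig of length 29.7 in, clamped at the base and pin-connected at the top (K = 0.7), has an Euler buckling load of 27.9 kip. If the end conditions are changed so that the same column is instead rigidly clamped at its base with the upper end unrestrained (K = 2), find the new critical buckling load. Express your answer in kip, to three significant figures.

P_cr ≈ 3.42 kip

P_cr ∝ 1/K², so P_cr,new = P_cr,old × (K_old/K_new)² = 27.9 × (0.7/2)²
= 27.9 × 0.1225 = 3.42 kip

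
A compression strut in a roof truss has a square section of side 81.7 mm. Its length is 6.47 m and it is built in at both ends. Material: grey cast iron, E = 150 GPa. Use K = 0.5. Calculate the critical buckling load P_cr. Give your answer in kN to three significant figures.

P_cr ≈ 525 kN

I = a⁴/12 = 81.7⁴/12 = 3.713×10^6 mm⁴
I = 3.713×10^6 mm⁴ = 3.713×10^-6 m⁴
Effective length L_e = K·L = 0.5 × 6.47 = 3.235 m
P_cr = π²EI / L_e² = π² × 150×10⁹ × 3.713×10^-6 / 3.235² = 5.252×10^5 N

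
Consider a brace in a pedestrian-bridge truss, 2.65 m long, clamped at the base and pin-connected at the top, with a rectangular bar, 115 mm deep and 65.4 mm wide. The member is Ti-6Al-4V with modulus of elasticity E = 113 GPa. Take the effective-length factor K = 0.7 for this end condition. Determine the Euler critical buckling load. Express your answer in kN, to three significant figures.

P_cr ≈ 869 kN

Buckling occurs about the weak axis: I_min = h·b³/12 with b = 65.4 mm (the shorter side).
I_min = 115×65.4³/12 = 2.681×10^6 mm⁴
I = 2.681×10^6 mm⁴ = 2.681×10^-6 m⁴
Effective length L_e = K·L = 0.7 × 2.65 = 1.855 m
P_cr = π²EI / L_e² = π² × 113×10⁹ × 2.681×10^-6 / 1.855² = 8.688×10^5 N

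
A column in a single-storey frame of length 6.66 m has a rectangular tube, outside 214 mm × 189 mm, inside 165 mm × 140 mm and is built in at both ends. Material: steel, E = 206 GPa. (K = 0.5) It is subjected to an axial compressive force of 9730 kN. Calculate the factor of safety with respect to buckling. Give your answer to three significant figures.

Weak-axis I_min = (h_o·b_o³ − h_i·b_i³)/12 with b_o = 189, b_i = 140.0 mm (shorter outer/inner sides).
I_min = (214×189³ − 165.0×140.0³)/12 = 8.267×10^7 mm⁴
I = 8.267×10^7 mm⁴ = 8.267×10^-5 m⁴
Effective length L_e = K·L = 0.5 × 6.66 = 3.330 m
P_cr = π²EI / L_e² = π² × 206×10⁹ × 8.267×10^-5 / 3.330² = 1.516×10^7 N
Factor of safety n = P_cr / P = 15157 / 9730 = 1.56

n ≈ 1.56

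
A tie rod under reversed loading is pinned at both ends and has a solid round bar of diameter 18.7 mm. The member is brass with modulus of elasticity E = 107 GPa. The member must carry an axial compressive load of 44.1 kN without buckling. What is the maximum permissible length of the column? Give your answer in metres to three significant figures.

I = πd⁴/64 = π×18.7⁴/64 = 6.003×10^3 mm⁴
I = 6.003×10^-9 m⁴
At the buckling limit P_cr = P = 4.410×10^4 N
From P_cr = π²EI/(K·L)²:  L = (1/K)·√(π²EI/P_cr) = (1/1)·√(π²×1.07×10^11×6.003×10^-9/4.410×10^4)
L = 0.379 m

L_max ≈ 0.379 m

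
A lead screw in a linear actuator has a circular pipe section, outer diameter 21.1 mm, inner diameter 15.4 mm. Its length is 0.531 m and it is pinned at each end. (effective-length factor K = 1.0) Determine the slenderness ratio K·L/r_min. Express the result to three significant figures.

λ ≈ 81.3

d_o = 21.1 mm, d_i = 15.4 mm
I = π(d_o⁴ − d_i⁴)/64 = π(21.1⁴ − 15.40⁴)/64 = 6.969×10^3 mm⁴
A = 163.4 mm²;  r_min = √(I/A) = √(6.969×10^3/163.4) = 6.531 mm
L_e = K·L = 1 × 0.531 m = 0.5310 m = 531.00 mm
λ = L_e / r_min = 531.00 / 6.531 = 81.3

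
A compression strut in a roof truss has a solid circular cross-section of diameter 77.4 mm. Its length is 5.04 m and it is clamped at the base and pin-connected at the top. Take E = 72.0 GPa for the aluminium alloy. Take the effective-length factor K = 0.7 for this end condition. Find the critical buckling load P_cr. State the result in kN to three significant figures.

I = πd⁴/64 = π×77.4⁴/64 = 1.762×10^6 mm⁴
I = 1.762×10^6 mm⁴ = 1.762×10^-6 m⁴
Effective length L_e = K·L = 0.7 × 5.04 = 3.528 m
P_cr = π²EI / L_e² = π² × 72.0×10⁹ × 1.762×10^-6 / 3.528² = 1.006×10^5 N

P_cr ≈ 101 kN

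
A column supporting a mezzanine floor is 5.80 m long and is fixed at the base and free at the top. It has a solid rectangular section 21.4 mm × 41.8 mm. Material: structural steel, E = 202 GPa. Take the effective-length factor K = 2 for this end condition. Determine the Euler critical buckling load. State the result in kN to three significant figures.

Buckling occurs about the weak axis: I_min = h·b³/12 with b = 21.4 mm (the shorter side).
I_min = 41.8×21.4³/12 = 3.414×10^4 mm⁴
I = 3.414×10^4 mm⁴ = 3.414×10^-8 m⁴
Effective length L_e = K·L = 2 × 5.80 = 11.60 m
P_cr = π²EI / L_e² = π² × 202×10⁹ × 3.414×10^-8 / 11.60² = 505.8 N

P_cr ≈ 0.506 kN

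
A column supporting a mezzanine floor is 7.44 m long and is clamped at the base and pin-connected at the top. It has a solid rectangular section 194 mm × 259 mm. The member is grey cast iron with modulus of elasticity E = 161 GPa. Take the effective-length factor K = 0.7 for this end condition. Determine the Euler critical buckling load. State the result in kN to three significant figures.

Buckling occurs about the weak axis: I_min = h·b³/12 with b = 194 mm (the shorter side).
I_min = 259×194³/12 = 1.576×10^8 mm⁴
I = 1.576×10^8 mm⁴ = 1.576×10^-4 m⁴
Effective length L_e = K·L = 0.7 × 7.44 = 5.208 m
P_cr = π²EI / L_e² = π² × 161×10⁹ × 1.576×10^-4 / 5.208² = 9.232×10^6 N

P_cr ≈ 9230 kN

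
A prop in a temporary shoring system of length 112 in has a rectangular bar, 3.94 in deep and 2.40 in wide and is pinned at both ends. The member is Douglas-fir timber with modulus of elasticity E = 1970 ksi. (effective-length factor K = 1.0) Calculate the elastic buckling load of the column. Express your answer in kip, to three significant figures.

P_cr ≈ 7.04 kip

Buckling occurs about the weak axis: I_min = h·b³/12 with b = 2.40 in (the shorter side).
I_min = 3.94×2.40³/12 = 4.539 in⁴
Effective length L_e = K·L = 1 × 112 = 112.0 in
P_cr = π²EI / L_e² = π² × 1970×10³ × 4.539 / 112.0² = 7.035×10^3 lb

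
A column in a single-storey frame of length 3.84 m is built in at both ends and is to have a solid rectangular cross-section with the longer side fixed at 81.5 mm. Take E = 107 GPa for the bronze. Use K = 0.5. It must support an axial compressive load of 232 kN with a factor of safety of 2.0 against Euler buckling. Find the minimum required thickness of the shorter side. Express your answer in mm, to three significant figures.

Required P_cr = n·P = 2.0 × 232 = 464.0 kN
L_e = K·L = 0.5 × 3.84 = 1.920 m
Required I = P_cr·L_e²/(π²E) = 4.640×10^5 × 1.920² / (π² × 1.07×10^11) = 1.620×10^-6 m⁴
I_req = 1.620×10^6 mm⁴
Rectangle, weak axis: I_min = h·b³/12 with h = 81.5 mm fixed  ⇒  b = (12I/h)^(1/3) = 62.0 mm

b ≈ 62.0 mm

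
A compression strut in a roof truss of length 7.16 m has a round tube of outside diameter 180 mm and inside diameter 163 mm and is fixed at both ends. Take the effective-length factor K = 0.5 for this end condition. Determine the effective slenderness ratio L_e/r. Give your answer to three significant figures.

λ ≈ 59.0

d_o = 180 mm, d_i = 163 mm
I = π(d_o⁴ − d_i⁴)/64 = π(180⁴ − 163.0⁴)/64 = 1.688×10^7 mm⁴
A = 4.580×10^3 mm²;  r_min = √(I/A) = √(1.688×10^7/4.580×10^3) = 60.71 mm
L_e = K·L = 0.5 × 7.16 m = 3.580 m = 3580.0 mm
λ = L_e / r_min = 3580.0 / 60.71 = 59.0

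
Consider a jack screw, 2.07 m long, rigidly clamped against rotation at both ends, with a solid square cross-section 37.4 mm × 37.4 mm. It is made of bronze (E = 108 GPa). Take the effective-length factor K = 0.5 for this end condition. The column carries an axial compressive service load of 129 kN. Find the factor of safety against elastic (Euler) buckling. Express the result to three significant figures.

I = a⁴/12 = 37.4⁴/12 = 1.630×10^5 mm⁴
I = 1.630×10^5 mm⁴ = 1.630×10^-7 m⁴
Effective length L_e = K·L = 0.5 × 2.07 = 1.035 m
P_cr = π²EI / L_e² = π² × 108×10⁹ × 1.630×10^-7 / 1.035² = 1.622×10^5 N
Factor of safety n = P_cr / P = 162.24 / 129 = 1.26

n ≈ 1.26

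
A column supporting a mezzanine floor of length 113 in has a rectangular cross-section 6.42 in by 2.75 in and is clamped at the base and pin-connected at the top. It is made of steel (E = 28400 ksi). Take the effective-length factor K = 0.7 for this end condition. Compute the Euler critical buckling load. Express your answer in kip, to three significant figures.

P_cr ≈ 498 kip

Buckling occurs about the weak axis: I_min = h·b³/12 with b = 2.75 in (the shorter side).
I_min = 6.42×2.75³/12 = 11.13 in⁴
Effective length L_e = K·L = 0.7 × 113 = 79.10 in
P_cr = π²EI / L_e² = π² × 28400×10³ × 11.13 / 79.10² = 4.984×10^5 lb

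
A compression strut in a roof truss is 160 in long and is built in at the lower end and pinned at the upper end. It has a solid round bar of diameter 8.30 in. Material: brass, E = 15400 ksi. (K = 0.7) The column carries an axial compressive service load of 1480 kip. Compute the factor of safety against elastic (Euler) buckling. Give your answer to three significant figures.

I = πd⁴/64 = π×8.30⁴/64 = 233.0 in⁴
Effective length L_e = K·L = 0.7 × 160 = 112.0 in
P_cr = π²EI / L_e² = π² × 15400×10³ × 233.0 / 112.0² = 2.823×10^6 lb
Factor of safety n = P_cr / P = 2822.7 / 1480 = 1.91

n ≈ 1.91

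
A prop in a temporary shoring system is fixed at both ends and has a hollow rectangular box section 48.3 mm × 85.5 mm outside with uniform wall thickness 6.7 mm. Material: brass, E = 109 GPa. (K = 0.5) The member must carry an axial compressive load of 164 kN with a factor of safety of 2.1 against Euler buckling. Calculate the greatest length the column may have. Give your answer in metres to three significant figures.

L_max ≈ 2.62 m

Inner dimensions: h_i = 85.5 − 2×6.7 = 72.10 mm, b_i = 48.3 − 2×6.7 = 34.90 mm
Weak-axis I_min = (h_o·b_o³ − h_i·b_i³)/12 with b_o = 48.3, b_i = 34.90 mm (shorter outer/inner sides).
I_min = (85.5×48.3³ − 72.10×34.90³)/12 = 5.474×10^5 mm⁴
I = 5.474×10^-7 m⁴
Required critical load P_cr = n·P = 2.1 × 164 = 344.4 kN = 3.444×10^5 N
From P_cr = π²EI/(K·L)²:  L = (1/K)·√(π²EI/P_cr) = (1/0.5)·√(π²×1.09×10^11×5.474×10^-7/3.444×10^5)
L = 2.62 m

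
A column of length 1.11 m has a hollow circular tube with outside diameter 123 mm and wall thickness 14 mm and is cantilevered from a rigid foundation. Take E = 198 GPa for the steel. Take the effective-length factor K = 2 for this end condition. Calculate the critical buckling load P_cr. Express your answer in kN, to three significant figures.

Inner diameter d_i = 123 − 2×14 = 95.00 mm
I = π(d_o⁴ − d_i⁴)/64 = π(123⁴ − 95.00⁴)/64 = 7.237×10^6 mm⁴
I = 7.237×10^6 mm⁴ = 7.237×10^-6 m⁴
Effective length L_e = K·L = 2 × 1.11 = 2.220 m
P_cr = π²EI / L_e² = π² × 198×10⁹ × 7.237×10^-6 / 2.220² = 2.870×10^6 N

P_cr ≈ 2870 kN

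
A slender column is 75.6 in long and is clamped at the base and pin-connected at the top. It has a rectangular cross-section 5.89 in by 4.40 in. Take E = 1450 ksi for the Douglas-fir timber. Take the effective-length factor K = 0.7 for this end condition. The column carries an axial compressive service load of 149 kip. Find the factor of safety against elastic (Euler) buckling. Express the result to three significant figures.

n ≈ 1.43

Buckling occurs about the weak axis: I_min = h·b³/12 with b = 4.40 in (the shorter side).
I_min = 5.89×4.40³/12 = 41.81 in⁴
Effective length L_e = K·L = 0.7 × 75.6 = 52.92 in
P_cr = π²EI / L_e² = π² × 1450×10³ × 41.81 / 52.92² = 2.137×10^5 lb
Factor of safety n = P_cr / P = 213.66 / 149 = 1.43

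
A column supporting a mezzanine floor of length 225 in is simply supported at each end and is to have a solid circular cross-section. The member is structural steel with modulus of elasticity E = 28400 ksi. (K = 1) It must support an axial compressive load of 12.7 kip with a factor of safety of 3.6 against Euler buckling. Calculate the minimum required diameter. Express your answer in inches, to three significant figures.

Required P_cr = n·P = 3.6 × 12.7 = 45.72 kip
L_e = K·L = 1 × 225 = 225.0 in
Required I = P_cr·L_e²/(π²E) = 4.572×10^4 × 225.0² / (π² × 2.84×10^7) = 8.258 in⁴
Solid circle: I = πd⁴/64  ⇒  d = (64I/π)^(1/4) = (64×8.258/π)^(1/4) = 3.60 in

d ≈ 3.60 in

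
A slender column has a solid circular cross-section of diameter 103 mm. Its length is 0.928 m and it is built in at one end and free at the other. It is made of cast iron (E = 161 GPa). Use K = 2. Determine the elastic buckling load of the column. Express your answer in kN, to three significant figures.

I = πd⁴/64 = π×103⁴/64 = 5.525×10^6 mm⁴
I = 5.525×10^6 mm⁴ = 5.525×10^-6 m⁴
Effective length L_e = K·L = 2 × 0.928 = 1.856 m
P_cr = π²EI / L_e² = π² × 161×10⁹ × 5.525×10^-6 / 1.856² = 2.549×10^6 N

P_cr ≈ 2550 kN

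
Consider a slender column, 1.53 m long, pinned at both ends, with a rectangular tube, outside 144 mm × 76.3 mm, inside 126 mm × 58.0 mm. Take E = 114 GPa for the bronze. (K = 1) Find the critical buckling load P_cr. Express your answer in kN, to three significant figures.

Weak-axis I_min = (h_o·b_o³ − h_i·b_i³)/12 with b_o = 76.3, b_i = 58.00 mm (shorter outer/inner sides).
I_min = (144×76.3³ − 126.0×58.00³)/12 = 3.282×10^6 mm⁴
I = 3.282×10^6 mm⁴ = 3.282×10^-6 m⁴
Effective length L_e = K·L = 1 × 1.53 = 1.530 m
P_cr = π²EI / L_e² = π² × 114×10⁹ × 3.282×10^-6 / 1.530² = 1.577×10^6 N

P_cr ≈ 1580 kN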